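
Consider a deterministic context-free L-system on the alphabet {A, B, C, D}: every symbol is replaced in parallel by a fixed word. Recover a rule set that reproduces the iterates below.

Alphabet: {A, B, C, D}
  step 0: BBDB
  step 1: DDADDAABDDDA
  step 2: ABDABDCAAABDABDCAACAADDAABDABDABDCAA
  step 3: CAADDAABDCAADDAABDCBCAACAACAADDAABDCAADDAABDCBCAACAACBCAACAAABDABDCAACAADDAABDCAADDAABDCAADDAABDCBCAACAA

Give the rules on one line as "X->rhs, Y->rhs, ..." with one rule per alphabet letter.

A->CAA, B->DDA, C->CB, D->ABD

  step 2 ⇒ step 3: ABDABDCAAABDABDCAACAADDAABDABDABDCAA ⇒ CAA·DDA·ABD·CAA·DDA·ABD·CB·CAA·CAA·CAA·DDA·ABD·CAA·DDA·ABD·CB·CAA·CAA·CB·CAA·CAA·ABD·ABD·CAA·CAA·DDA·ABD·CAA·DDA·ABD·CAA·DDA·ABD·CB·CAA·CAA
    A ↦ CAA
    B ↦ DDA
    C ↦ CB
    D ↦ ABD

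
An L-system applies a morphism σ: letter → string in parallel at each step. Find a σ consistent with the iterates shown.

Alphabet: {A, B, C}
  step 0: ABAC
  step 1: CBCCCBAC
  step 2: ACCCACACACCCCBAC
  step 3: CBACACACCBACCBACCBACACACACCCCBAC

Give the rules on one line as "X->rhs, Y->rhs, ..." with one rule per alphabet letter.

A->CB, B->CC, C->AC

  step 2 ⇒ step 3: ACCCACACACCCCBAC ⇒ CB·AC·AC·AC·CB·AC·CB·AC·CB·AC·AC·AC·AC·CC·CB·AC
    A ↦ CB
    B ↦ CC
    C ↦ AC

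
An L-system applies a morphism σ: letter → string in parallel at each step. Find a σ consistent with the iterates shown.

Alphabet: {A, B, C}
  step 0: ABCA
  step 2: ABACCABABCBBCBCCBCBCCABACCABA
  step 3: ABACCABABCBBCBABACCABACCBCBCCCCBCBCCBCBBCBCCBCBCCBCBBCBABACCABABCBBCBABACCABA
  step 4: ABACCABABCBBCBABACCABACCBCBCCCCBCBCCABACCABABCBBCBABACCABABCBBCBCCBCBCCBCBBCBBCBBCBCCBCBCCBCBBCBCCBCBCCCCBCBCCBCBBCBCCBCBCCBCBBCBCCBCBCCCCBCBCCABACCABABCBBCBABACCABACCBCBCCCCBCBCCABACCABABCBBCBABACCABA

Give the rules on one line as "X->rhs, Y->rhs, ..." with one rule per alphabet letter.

  step 3 ⇒ step 4: ABACCABABCBBCBABACCABACCBCBCCCCBCBCCBCBBCBCCBCBCCBCBBCBABACCABABCBBCBABACCABA ⇒ ABA·CC·ABA·BCB·BCB·ABA·CC·ABA·CC·BCB·CC·CC·BCB·CC·ABA·CC·ABA·BCB·BCB·ABA·CC·ABA·BCB·BCB·CC·BCB·CC·BCB·BCB·BCB·BCB·CC·BCB·CC·BCB·BCB·CC·BCB·CC·CC·BCB·CC·BCB·BCB·CC·BCB·CC·BCB·BCB·CC·BCB·CC·CC·BCB·CC·ABA·CC·ABA·BCB·BCB·ABA·CC·ABA·CC·BCB·CC·CC·BCB·CC·ABA·CC·ABA·BCB·BCB·ABA·CC·ABA
    A ↦ ABA
    B ↦ CC
    C ↦ BCB

A->ABA, B->CC, C->BCB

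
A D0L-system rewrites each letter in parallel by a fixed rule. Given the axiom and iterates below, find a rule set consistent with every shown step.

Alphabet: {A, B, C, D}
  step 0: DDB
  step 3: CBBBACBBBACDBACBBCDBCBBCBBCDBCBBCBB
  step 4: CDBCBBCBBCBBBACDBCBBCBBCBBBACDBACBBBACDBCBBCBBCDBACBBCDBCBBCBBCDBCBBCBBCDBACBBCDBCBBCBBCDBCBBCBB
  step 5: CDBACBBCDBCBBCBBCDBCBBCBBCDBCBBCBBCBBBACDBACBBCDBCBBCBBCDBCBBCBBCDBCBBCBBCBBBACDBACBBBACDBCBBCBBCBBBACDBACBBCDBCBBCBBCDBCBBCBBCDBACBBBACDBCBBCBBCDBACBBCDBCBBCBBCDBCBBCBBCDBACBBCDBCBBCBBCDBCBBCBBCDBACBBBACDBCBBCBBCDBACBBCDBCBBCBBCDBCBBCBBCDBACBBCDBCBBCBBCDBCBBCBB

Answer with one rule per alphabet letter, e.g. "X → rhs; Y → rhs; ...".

A->BA, B->CBB, C->CDB, D->A

  step 4 ⇒ step 5: CDBCBBCBBCBBBACDBCBBCBBCBBBACDBACBBBACDBCBBCBBCDBACBBCDBCBBCBBCDBCBBCBBCDBACBBCDBCBBCBBCDBCBBCBB ⇒ CDB·A·CBB·CDB·CBB·CBB·CDB·CBB·CBB·CDB·CBB·CBB·CBB·BA·CDB·A·CBB·CDB·CBB·CBB·CDB·CBB·CBB·CDB·CBB·CBB·CBB·BA·CDB·A·CBB·BA·CDB·CBB·CBB·CBB·BA·CDB·A·CBB·CDB·CBB·CBB·CDB·CBB·CBB·CDB·A·CBB·BA·CDB·CBB·CBB·CDB·A·CBB·CDB·CBB·CBB·CDB·CBB·CBB·CDB·A·CBB·CDB·CBB·CBB·CDB·CBB·CBB·CDB·A·CBB·BA·CDB·CBB·CBB·CDB·A·CBB·CDB·CBB·CBB·CDB·CBB·CBB·CDB·A·CBB·CDB·CBB·CBB·CDB·CBB·CBB
    A ↦ BA
    B ↦ CBB
    C ↦ CDB
    D ↦ A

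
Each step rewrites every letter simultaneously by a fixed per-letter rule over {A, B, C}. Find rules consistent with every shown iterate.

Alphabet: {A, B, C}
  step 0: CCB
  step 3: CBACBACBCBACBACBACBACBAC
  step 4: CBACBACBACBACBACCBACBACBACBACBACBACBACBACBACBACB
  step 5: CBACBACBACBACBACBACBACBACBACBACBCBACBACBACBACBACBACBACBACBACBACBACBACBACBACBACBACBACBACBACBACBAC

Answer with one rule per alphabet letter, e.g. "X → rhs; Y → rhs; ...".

A->BA, B->AC, C->CB

  step 4 ⇒ step 5: CBACBACBACBACBACCBACBACBACBACBACBACBACBACBACBACB ⇒ CB·AC·BA·CB·AC·BA·CB·AC·BA·CB·AC·BA·CB·AC·BA·CB·CB·AC·BA·CB·AC·BA·CB·AC·BA·CB·AC·BA·CB·AC·BA·CB·AC·BA·CB·AC·BA·CB·AC·BA·CB·AC·BA·CB·AC·BA·CB·AC
    A ↦ BA
    B ↦ AC
    C ↦ CB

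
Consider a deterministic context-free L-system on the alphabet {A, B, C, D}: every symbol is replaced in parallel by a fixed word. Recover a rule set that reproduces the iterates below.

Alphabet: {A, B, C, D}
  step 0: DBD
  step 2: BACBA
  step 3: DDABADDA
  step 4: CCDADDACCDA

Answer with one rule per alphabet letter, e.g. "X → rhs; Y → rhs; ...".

  step 3 ⇒ step 4: DDABADDA ⇒ C·C·DA·D·DA·C·C·DA
    A ↦ DA
    B ↦ D
    D ↦ C
  step 2 ⇒ step 3: BACBA ⇒ D·DA·BA·D·DA
    C ↦ BA

A->DA, B->D, C->BA, D->C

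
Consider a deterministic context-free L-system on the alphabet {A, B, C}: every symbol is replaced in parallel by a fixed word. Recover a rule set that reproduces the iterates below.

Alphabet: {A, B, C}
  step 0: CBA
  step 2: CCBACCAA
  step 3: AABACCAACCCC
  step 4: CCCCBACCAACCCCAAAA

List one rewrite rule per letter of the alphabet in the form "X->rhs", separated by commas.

  step 3 ⇒ step 4: AABACCAACCCC ⇒ CC·CC·BA·CC·A·A·CC·CC·A·A·A·A
    A ↦ CC
    B ↦ BA
    C ↦ A

A->CC, B->BA, C->A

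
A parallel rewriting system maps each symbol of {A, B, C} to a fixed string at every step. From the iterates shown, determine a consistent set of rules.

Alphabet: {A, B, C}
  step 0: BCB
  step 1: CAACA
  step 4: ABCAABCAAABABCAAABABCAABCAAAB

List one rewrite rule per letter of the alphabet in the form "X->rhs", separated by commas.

  step 0 ⇒ step 1: BCB ⇒ CA·A·CA
    B ↦ CA
    C ↦ A
    A ↦ AB  (constrained at step 1)

A->AB, B->CA, C->A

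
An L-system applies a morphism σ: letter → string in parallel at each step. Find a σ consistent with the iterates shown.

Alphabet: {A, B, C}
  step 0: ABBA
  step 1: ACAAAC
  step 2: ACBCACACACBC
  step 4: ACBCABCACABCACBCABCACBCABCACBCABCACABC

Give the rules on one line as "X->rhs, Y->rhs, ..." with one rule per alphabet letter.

  step 1 ⇒ step 2: ACAAAC ⇒ AC·BC·AC·AC·AC·BC
    A ↦ AC
    C ↦ BC
  step 0 ⇒ step 1: ABBA ⇒ AC·A·A·AC
    B ↦ A

A->AC, B->A, C->BC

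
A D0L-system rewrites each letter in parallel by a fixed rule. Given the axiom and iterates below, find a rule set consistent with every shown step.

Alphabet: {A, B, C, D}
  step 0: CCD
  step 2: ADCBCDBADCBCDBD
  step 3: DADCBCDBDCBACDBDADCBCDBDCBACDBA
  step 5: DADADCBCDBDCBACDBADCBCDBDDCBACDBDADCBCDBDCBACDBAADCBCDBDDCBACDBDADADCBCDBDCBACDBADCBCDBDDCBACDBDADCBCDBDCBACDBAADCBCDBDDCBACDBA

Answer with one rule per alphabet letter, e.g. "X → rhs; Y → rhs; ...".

  step 2 ⇒ step 3: ADCBCDBADCBCDBD ⇒ D·A·DCB·CDB·DCB·A·CDB·D·A·DCB·CDB·DCB·A·CDB·A
    A ↦ D
    B ↦ CDB
    C ↦ DCB
    D ↦ A

A->D, B->CDB, C->DCB, D->A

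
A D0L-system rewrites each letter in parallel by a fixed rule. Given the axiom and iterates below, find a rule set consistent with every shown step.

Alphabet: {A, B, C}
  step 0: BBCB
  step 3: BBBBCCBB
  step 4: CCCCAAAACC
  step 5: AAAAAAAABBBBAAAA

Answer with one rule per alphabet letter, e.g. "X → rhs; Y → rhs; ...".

A->B, B->C, C->AA

  step 4 ⇒ step 5: CCCCAAAACC ⇒ AA·AA·AA·AA·B·B·B·B·AA·AA
    A ↦ B
    C ↦ AA
  step 3 ⇒ step 4: BBBBCCBB ⇒ C·C·C·C·AA·AA·C·C
    B ↦ C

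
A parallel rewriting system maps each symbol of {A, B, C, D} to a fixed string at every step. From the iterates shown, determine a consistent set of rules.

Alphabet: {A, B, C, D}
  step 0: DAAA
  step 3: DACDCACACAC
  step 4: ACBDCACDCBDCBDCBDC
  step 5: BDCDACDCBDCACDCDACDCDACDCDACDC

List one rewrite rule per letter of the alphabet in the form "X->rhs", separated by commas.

  step 4 ⇒ step 5: ACBDCACDCBDCBDCBDC ⇒ B·DC·D·AC·DC·B·DC·AC·DC·D·AC·DC·D·AC·DC·D·AC·DC
    A ↦ B
    B ↦ D
    C ↦ DC
    D ↦ AC

A->B, B->D, C->DC, D->AC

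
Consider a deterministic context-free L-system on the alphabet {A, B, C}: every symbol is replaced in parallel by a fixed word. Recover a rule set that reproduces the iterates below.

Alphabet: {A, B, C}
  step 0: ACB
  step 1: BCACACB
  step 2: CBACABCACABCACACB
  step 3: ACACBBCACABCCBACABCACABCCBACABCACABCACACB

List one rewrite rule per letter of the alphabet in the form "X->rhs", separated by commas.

A->BC, B->CB, C->ACA

  step 2 ⇒ step 3: CBACABCACABCACACB ⇒ ACA·CB·BC·ACA·BC·CB·ACA·BC·ACA·BC·CB·ACA·BC·ACA·BC·ACA·CB
    A ↦ BC
    B ↦ CB
    C ↦ ACA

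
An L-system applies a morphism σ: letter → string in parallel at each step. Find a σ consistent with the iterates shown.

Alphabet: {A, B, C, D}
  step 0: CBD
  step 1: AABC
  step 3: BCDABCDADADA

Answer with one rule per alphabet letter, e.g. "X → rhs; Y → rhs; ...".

  step 0 ⇒ step 1: CBD ⇒ A·A·BC
    B ↦ A
    C ↦ A
    D ↦ BC
    A ↦ DA  (constrained at step 1)

A->DA, B->A, C->A, D->BC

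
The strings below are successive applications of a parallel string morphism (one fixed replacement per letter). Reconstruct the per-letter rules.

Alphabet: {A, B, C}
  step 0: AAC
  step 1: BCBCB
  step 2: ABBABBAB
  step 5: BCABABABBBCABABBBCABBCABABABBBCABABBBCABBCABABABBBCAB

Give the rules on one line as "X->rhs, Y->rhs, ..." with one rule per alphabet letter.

  step 1 ⇒ step 2: BCBCB ⇒ AB·B·AB·B·AB
    B ↦ AB
    C ↦ B
  step 0 ⇒ step 1: AAC ⇒ BC·BC·B
    A ↦ BC

A->BC, B->AB, C->B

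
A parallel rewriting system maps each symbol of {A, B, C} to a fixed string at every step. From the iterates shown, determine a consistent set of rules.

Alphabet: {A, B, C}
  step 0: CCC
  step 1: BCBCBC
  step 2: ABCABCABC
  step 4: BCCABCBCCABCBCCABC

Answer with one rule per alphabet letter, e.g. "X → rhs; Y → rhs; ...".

  step 1 ⇒ step 2: BCBCBC ⇒ A·BC·A·BC·A·BC
    B ↦ A
    C ↦ BC
    A ↦ C  (constrained at step 2)

A->C, B->A, C->BC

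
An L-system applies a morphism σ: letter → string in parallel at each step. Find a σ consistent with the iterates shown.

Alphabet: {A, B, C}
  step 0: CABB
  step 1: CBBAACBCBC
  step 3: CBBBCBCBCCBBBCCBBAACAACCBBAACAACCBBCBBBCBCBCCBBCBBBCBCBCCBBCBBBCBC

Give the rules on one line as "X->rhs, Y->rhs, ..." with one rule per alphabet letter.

  step 0 ⇒ step 1: CABB ⇒ CBB·AAC·BC·BC
    A ↦ AAC
    B ↦ BC
    C ↦ CBB

A->AAC, B->BC, C->CBB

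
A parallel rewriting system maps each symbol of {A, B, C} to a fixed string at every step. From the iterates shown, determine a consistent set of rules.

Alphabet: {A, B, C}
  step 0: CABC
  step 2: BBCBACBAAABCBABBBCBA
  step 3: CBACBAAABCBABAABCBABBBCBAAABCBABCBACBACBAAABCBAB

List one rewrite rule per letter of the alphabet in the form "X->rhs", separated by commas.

  step 2 ⇒ step 3: BBCBACBAAABCBABBBCBA ⇒ CBA·CBA·AAB·CBA·B·AAB·CBA·B·B·B·CBA·AAB·CBA·B·CBA·CBA·CBA·AAB·CBA·B
    A ↦ B
    B ↦ CBA
    C ↦ AAB

A->B, B->CBA, C->AAB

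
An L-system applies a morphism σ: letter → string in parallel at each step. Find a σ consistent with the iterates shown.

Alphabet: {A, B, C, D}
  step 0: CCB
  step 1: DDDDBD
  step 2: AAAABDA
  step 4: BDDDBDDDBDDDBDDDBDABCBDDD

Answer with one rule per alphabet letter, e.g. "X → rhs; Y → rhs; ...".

A->BC, B->BD, C->DD, D->A

  step 1 ⇒ step 2: DDDDBD ⇒ A·A·A·A·BD·A
    B ↦ BD
    D ↦ A
    A ↦ BC  (constrained at step 2)
  step 0 ⇒ step 1: CCB ⇒ DD·DD·BD
    C ↦ DD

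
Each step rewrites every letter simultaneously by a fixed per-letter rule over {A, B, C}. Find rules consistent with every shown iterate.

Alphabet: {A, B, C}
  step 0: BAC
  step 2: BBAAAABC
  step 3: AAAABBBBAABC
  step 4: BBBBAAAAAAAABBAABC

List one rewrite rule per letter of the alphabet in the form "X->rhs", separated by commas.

A->B, B->AA, C->BC

  step 3 ⇒ step 4: AAAABBBBAABC ⇒ B·B·B·B·AA·AA·AA·AA·B·B·AA·BC
    A ↦ B
    B ↦ AA
    C ↦ BC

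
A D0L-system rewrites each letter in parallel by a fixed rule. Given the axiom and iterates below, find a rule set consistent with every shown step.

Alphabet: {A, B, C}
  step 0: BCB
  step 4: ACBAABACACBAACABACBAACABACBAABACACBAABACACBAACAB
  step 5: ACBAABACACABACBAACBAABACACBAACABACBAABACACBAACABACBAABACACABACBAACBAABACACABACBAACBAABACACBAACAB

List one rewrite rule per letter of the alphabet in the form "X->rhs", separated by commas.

  step 4 ⇒ step 5: ACBAABACACBAACABACBAACABACBAABACACBAABACACBAACAB ⇒ AC·BA·AB·AC·AC·AB·AC·BA·AC·BA·AB·AC·AC·BA·AC·AB·AC·BA·AB·AC·AC·BA·AC·AB·AC·BA·AB·AC·AC·AB·AC·BA·AC·BA·AB·AC·AC·AB·AC·BA·AC·BA·AB·AC·AC·BA·AC·AB
    A ↦ AC
    B ↦ AB
    C ↦ BA

A->AC, B->AB, C->BA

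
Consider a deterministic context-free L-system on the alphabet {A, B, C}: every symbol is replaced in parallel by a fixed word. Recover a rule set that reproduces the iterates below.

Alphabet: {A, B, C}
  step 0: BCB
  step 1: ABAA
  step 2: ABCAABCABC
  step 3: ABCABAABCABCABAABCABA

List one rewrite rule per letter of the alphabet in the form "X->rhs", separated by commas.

  step 2 ⇒ step 3: ABCAABCABC ⇒ ABC·A·BA·ABC·ABC·A·BA·ABC·A·BA
    A ↦ ABC
    B ↦ A
    C ↦ BA

A->ABC, B->A, C->BA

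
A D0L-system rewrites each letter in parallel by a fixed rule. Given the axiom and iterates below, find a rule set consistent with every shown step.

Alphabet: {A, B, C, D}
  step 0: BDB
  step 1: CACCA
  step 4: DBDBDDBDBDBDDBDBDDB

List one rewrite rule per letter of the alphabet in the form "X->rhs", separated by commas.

  step 0 ⇒ step 1: BDB ⇒ CA·C·CA
    B ↦ CA
    D ↦ C
    A ↦ D  (constrained at step 1)
    C ↦ DB  (constrained at step 1)

A->D, B->CA, C->DB, D->C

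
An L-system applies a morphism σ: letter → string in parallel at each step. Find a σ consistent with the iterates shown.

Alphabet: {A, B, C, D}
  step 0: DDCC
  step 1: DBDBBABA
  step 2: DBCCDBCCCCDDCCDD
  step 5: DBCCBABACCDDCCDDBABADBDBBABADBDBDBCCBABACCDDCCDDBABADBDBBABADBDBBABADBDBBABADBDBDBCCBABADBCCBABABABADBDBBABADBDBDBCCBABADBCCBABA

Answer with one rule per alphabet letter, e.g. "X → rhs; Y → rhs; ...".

  step 1 ⇒ step 2: DBDBBABA ⇒ DB·CC·DB·CC·CC·DD·CC·DD
    A ↦ DD
    B ↦ CC
    D ↦ DB
  step 0 ⇒ step 1: DDCC ⇒ DB·DB·BA·BA
    C ↦ BA

A->DD, B->CC, C->BA, D->DB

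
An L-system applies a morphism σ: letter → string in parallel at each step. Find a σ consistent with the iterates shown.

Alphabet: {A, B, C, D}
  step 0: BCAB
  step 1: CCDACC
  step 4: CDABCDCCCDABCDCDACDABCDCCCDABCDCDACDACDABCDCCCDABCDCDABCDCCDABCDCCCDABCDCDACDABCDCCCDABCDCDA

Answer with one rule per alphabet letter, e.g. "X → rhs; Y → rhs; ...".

  step 0 ⇒ step 1: BCAB ⇒ C·CDA·C·C
    A ↦ C
    B ↦ C
    C ↦ CDA
    D ↦ BCD  (constrained at step 1)

A->C, B->C, C->CDA, D->BCD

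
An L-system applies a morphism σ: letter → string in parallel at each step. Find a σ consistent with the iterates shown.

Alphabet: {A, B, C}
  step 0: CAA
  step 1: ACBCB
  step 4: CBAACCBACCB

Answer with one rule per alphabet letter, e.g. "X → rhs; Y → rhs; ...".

A->CB, B->C, C->A

  step 0 ⇒ step 1: CAA ⇒ A·CB·CB
    A ↦ CB
    C ↦ A
    B ↦ C  (constrained at step 1)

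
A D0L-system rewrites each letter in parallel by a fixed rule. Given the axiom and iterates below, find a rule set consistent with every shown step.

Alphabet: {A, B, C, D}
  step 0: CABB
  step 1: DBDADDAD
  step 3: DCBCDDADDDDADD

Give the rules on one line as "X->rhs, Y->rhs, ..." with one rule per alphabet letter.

A->B, B->DAD, C->D, D->C

  step 0 ⇒ step 1: CABB ⇒ D·B·DAD·DAD
    A ↦ B
    B ↦ DAD
    C ↦ D
    D ↦ C  (constrained at step 1)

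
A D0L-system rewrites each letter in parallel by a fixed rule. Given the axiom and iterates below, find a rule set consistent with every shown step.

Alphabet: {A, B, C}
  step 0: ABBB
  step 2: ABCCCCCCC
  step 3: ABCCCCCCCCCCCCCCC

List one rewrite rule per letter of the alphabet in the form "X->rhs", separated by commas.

  step 2 ⇒ step 3: ABCCCCCCC ⇒ AB·C·CC·CC·CC·CC·CC·CC·CC
    A ↦ AB
    B ↦ C
    C ↦ CC

A->AB, B->C, C->CC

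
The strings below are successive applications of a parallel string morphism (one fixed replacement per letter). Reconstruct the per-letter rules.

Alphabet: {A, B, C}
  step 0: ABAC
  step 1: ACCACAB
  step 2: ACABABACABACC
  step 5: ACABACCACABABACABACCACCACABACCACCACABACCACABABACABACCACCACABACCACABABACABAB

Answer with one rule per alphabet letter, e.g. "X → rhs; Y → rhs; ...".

A->AC, B->C, C->AB

  step 1 ⇒ step 2: ACCACAB ⇒ AC·AB·AB·AC·AB·AC·C
    A ↦ AC
    B ↦ C
    C ↦ AB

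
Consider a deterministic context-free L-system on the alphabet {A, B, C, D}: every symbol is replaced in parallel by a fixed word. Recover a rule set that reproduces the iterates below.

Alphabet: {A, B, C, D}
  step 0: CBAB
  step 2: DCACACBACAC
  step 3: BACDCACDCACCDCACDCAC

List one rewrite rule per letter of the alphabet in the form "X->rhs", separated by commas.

  step 2 ⇒ step 3: DCACACBACAC ⇒ B·AC·DC·AC·DC·AC·C·DC·AC·DC·AC
    A ↦ DC
    B ↦ C
    C ↦ AC
    D ↦ B

A->DC, B->C, C->AC, D->B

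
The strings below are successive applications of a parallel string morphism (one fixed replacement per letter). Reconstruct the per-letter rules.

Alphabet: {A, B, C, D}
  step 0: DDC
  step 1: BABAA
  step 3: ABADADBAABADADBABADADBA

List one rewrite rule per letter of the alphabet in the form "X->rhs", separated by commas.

A->DAD, B->C, C->A, D->BA

  step 0 ⇒ step 1: DDC ⇒ BA·BA·A
    C ↦ A
    D ↦ BA
    A ↦ DAD  (constrained at step 1)
    B ↦ C  (constrained at step 1)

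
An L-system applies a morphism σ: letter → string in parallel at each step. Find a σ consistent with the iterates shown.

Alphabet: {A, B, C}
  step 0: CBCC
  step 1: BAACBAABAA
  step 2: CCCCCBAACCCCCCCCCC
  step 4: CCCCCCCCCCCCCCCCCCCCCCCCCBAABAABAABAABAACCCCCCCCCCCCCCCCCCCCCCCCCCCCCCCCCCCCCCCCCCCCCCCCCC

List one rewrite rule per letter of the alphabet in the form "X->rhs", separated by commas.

  step 1 ⇒ step 2: BAACBAABAA ⇒ C·CC·CC·BAA·C·CC·CC·C·CC·CC
    A ↦ CC
    B ↦ C
    C ↦ BAA

A->CC, B->C, C->BAA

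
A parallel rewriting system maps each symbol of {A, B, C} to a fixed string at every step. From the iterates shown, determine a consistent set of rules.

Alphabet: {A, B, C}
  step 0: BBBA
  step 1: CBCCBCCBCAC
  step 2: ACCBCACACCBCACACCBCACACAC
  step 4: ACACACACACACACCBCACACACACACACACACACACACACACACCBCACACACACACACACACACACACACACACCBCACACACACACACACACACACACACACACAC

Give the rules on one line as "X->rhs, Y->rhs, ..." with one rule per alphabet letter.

A->AC, B->CBC, C->AC

  step 1 ⇒ step 2: CBCCBCCBCAC ⇒ AC·CBC·AC·AC·CBC·AC·AC·CBC·AC·AC·AC
    A ↦ AC
    B ↦ CBC
    C ↦ AC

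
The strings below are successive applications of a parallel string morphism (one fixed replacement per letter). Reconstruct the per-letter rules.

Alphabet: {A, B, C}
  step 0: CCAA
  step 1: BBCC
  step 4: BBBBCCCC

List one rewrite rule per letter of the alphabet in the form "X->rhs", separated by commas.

  step 0 ⇒ step 1: CCAA ⇒ B·B·C·C
    A ↦ C
    C ↦ B
    B ↦ AA  (constrained at step 1)

A->C, B->AA, C->B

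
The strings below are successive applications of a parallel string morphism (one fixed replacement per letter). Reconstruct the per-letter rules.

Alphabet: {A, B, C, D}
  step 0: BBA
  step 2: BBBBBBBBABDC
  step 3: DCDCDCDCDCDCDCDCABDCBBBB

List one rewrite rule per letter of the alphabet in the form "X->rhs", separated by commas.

  step 2 ⇒ step 3: BBBBBBBBABDC ⇒ DC·DC·DC·DC·DC·DC·DC·DC·AB·DC·BB·BB
    A ↦ AB
    B ↦ DC
    C ↦ BB
    D ↦ BB

A->AB, B->DC, C->BB, D->BB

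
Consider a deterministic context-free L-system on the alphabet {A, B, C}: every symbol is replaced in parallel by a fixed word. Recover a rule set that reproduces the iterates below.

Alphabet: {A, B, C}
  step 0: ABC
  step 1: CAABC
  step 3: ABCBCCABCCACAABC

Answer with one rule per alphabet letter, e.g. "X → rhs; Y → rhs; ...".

  step 0 ⇒ step 1: ABC ⇒ CA·A·BC
    A ↦ CA
    B ↦ A
    C ↦ BC

A->CA, B->A, C->BC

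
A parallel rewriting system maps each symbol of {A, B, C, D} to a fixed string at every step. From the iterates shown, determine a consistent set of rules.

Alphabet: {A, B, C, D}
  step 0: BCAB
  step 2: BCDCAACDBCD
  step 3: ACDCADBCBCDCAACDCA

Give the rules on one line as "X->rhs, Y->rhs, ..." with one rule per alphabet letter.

  step 2 ⇒ step 3: BCDCAACDBCD ⇒ AC·D·CA·D·BC·BC·D·CA·AC·D·CA
    A ↦ BC
    B ↦ AC
    C ↦ D
    D ↦ CA

A->BC, B->AC, C->D, D->CA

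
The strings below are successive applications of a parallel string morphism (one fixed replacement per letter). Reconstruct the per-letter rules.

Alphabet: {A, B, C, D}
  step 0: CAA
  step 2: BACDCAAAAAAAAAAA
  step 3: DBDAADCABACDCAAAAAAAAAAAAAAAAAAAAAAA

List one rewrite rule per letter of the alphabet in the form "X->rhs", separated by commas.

A->AA, B->DBD, C->DCA, D->BAC

  step 2 ⇒ step 3: BACDCAAAAAAAAAAA ⇒ DBD·AA·DCA·BAC·DCA·AA·AA·AA·AA·AA·AA·AA·AA·AA·AA·AA
    A ↦ AA
    B ↦ DBD
    C ↦ DCA
    D ↦ BAC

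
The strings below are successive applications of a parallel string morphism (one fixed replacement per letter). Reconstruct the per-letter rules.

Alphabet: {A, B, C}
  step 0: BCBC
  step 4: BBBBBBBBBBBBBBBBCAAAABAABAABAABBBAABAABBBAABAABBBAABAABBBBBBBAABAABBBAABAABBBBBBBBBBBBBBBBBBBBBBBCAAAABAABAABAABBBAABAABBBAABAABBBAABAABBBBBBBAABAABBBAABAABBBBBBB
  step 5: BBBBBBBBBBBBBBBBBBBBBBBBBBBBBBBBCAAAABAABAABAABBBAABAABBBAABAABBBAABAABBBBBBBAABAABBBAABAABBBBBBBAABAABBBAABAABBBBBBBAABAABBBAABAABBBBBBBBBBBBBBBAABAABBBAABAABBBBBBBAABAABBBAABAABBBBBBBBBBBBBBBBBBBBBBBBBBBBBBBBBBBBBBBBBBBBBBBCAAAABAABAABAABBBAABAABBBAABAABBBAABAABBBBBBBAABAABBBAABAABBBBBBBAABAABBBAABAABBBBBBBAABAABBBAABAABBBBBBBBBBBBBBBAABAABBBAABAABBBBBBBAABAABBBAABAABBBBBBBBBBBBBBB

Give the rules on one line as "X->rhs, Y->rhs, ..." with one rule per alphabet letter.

A->AAB, B->BB, C->CAA

  step 4 ⇒ step 5: BBBBBBBBBBBBBBBBCAAAABAABAABAABBBAABAABBBAABAABBBAABAABBBBBBBAABAABBBAABAABBBBBBBBBBBBBBBBBBBBBBBCAAAABAABAABAABBBAABAABBBAABAABBBAABAABBBBBBBAABAABBBAABAABBBBBBB ⇒ BB·BB·BB·BB·BB·BB·BB·BB·BB·BB·BB·BB·BB·BB·BB·BB·CAA·AAB·AAB·AAB·AAB·BB·AAB·AAB·BB·AAB·AAB·BB·AAB·AAB·BB·BB·BB·AAB·AAB·BB·AAB·AAB·BB·BB·BB·AAB·AAB·BB·AAB·AAB·BB·BB·BB·AAB·AAB·BB·AAB·AAB·BB·BB·BB·BB·BB·BB·BB·AAB·AAB·BB·AAB·AAB·BB·BB·BB·AAB·AAB·BB·AAB·AAB·BB·BB·BB·BB·BB·BB·BB·BB·BB·BB·BB·BB·BB·BB·BB·BB·BB·BB·BB·BB·BB·BB·BB·CAA·AAB·AAB·AAB·AAB·BB·AAB·AAB·BB·AAB·AAB·BB·AAB·AAB·BB·BB·BB·AAB·AAB·BB·AAB·AAB·BB·BB·BB·AAB·AAB·BB·AAB·AAB·BB·BB·BB·AAB·AAB·BB·AAB·AAB·BB·BB·BB·BB·BB·BB·BB·AAB·AAB·BB·AAB·AAB·BB·BB·BB·AAB·AAB·BB·AAB·AAB·BB·BB·BB·BB·BB·BB·BB
    A ↦ AAB
    B ↦ BB
    C ↦ CAA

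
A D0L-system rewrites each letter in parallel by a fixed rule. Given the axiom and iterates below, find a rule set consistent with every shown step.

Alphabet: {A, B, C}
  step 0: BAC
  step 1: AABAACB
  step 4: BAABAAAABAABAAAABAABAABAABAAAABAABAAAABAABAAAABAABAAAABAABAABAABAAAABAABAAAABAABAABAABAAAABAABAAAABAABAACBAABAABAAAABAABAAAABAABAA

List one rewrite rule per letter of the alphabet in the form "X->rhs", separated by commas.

A->BAA, B->AA, C->CB

  step 0 ⇒ step 1: BAC ⇒ AA·BAA·CB
    A ↦ BAA
    B ↦ AA
    C ↦ CB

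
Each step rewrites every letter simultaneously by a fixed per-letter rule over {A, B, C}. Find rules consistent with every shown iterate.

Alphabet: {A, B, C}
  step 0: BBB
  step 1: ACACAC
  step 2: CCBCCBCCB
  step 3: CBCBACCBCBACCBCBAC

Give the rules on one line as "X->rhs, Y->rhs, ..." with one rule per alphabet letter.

  step 2 ⇒ step 3: CCBCCBCCB ⇒ CB·CB·AC·CB·CB·AC·CB·CB·AC
    B ↦ AC
    C ↦ CB
  step 1 ⇒ step 2: ACACAC ⇒ C·CB·C·CB·C·CB
    A ↦ C

A->C, B->AC, C->CB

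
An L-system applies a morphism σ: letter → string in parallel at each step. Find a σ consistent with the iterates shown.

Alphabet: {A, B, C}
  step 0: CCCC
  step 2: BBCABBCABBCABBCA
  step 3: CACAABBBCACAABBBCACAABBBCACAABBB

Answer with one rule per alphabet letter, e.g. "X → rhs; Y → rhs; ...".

  step 2 ⇒ step 3: BBCABBCABBCABBCA ⇒ CA·CA·AB·BB·CA·CA·AB·BB·CA·CA·AB·BB·CA·CA·AB·BB
    A ↦ BB
    B ↦ CA
    C ↦ AB

A->BB, B->CA, C->AB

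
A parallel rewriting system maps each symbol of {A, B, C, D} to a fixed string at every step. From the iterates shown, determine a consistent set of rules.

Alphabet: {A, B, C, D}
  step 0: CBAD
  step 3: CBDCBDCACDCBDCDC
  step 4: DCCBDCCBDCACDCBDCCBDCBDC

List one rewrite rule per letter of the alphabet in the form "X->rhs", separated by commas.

  step 3 ⇒ step 4: CBDCBDCACDCBDCDC ⇒ DC·C·B·DC·C·B·DC·AC·DC·B·DC·C·B·DC·B·DC
    A ↦ AC
    B ↦ C
    C ↦ DC
    D ↦ B

A->AC, B->C, C->DC, D->B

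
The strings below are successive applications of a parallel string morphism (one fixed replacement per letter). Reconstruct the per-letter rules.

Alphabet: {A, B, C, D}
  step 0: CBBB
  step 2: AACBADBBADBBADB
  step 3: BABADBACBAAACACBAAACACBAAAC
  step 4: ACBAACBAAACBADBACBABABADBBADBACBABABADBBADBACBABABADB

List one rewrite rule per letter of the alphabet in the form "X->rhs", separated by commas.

  step 3 ⇒ step 4: BABADBACBAAACACBAAACACBAAAC ⇒ AC·BA·AC·BA·A·AC·BA·DB·AC·BA·BA·BA·DB·BA·DB·AC·BA·BA·BA·DB·BA·DB·AC·BA·BA·BA·DB
    A ↦ BA
    B ↦ AC
    C ↦ DB
    D ↦ A

A->BA, B->AC, C->DB, D->A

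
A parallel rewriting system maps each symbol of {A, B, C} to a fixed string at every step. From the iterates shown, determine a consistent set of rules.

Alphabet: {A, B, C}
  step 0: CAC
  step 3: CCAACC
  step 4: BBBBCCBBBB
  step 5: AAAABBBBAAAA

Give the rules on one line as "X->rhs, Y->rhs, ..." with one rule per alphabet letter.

  step 4 ⇒ step 5: BBBBCCBBBB ⇒ A·A·A·A·BB·BB·A·A·A·A
    B ↦ A
    C ↦ BB
  step 3 ⇒ step 4: CCAACC ⇒ BB·BB·C·C·BB·BB
    A ↦ C

A->C, B->A, C->BB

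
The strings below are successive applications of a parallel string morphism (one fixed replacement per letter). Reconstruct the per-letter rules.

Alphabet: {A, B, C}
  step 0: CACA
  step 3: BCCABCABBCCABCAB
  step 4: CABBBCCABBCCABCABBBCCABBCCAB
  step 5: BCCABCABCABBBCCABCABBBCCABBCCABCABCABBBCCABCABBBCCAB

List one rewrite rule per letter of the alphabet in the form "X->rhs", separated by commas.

A->C, B->CAB, C->B

  step 4 ⇒ step 5: CABBBCCABBCCABCABBBCCABBCCAB ⇒ B·C·CAB·CAB·CAB·B·B·C·CAB·CAB·B·B·C·CAB·B·C·CAB·CAB·CAB·B·B·C·CAB·CAB·B·B·C·CAB
    A ↦ C
    B ↦ CAB
    C ↦ B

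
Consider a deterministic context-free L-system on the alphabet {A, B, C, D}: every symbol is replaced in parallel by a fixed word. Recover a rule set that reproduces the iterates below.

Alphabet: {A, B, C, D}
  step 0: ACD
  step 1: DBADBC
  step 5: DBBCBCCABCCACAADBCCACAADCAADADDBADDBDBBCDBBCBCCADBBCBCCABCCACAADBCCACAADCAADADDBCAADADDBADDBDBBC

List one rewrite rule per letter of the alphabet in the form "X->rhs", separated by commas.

A->DB, B->CA, C->AD, D->BC

  step 0 ⇒ step 1: ACD ⇒ DB·AD·BC
    A ↦ DB
    C ↦ AD
    D ↦ BC
    B ↦ CA  (constrained at step 1)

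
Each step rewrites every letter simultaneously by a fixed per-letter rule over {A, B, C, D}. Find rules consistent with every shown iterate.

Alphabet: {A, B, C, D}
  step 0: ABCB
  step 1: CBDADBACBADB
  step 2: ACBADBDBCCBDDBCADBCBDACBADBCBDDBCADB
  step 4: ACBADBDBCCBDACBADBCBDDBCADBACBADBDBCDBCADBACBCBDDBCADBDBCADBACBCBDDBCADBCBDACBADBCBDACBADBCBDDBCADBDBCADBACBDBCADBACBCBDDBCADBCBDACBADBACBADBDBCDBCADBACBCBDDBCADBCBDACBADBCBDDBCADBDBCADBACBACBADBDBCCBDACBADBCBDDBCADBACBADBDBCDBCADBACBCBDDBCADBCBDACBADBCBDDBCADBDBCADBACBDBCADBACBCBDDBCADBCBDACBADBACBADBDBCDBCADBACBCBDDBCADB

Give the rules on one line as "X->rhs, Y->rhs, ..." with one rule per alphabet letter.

  step 1 ⇒ step 2: CBDADBACBADB ⇒ ACB·ADB·DBC·CBD·DBC·ADB·CBD·ACB·ADB·CBD·DBC·ADB
    A ↦ CBD
    B ↦ ADB
    C ↦ ACB
    D ↦ DBC

A->CBD, B->ADB, C->ACB, D->DBC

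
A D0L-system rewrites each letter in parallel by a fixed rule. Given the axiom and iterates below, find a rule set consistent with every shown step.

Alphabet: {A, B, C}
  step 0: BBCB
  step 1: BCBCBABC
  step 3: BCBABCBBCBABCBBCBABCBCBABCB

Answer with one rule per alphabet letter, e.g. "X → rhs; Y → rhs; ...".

  step 0 ⇒ step 1: BBCB ⇒ BC·BC·BA·BC
    B ↦ BC
    C ↦ BA
    A ↦ B  (constrained at step 1)

A->B, B->BC, C->BA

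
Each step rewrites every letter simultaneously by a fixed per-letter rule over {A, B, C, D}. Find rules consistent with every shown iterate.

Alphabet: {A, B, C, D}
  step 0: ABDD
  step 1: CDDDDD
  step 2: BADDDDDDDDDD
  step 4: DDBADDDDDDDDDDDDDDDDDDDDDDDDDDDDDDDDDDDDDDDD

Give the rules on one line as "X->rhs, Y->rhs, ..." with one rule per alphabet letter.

A->C, B->D, C->BA, D->DD

  step 1 ⇒ step 2: CDDDDD ⇒ BA·DD·DD·DD·DD·DD
    C ↦ BA
    D ↦ DD
  step 0 ⇒ step 1: ABDD ⇒ C·D·DD·DD
    A ↦ C
  step 0 ⇒ step 1: ABDD ⇒ C·D·DD·DD
    B ↦ D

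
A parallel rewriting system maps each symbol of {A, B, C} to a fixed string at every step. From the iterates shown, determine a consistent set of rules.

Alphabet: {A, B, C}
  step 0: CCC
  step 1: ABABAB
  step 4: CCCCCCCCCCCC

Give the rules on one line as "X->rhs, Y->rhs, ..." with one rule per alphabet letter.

  step 0 ⇒ step 1: CCC ⇒ AB·AB·AB
    C ↦ AB
    A ↦ C  (constrained at step 1)
    B ↦ C  (constrained at step 1)

A->C, B->C, C->AB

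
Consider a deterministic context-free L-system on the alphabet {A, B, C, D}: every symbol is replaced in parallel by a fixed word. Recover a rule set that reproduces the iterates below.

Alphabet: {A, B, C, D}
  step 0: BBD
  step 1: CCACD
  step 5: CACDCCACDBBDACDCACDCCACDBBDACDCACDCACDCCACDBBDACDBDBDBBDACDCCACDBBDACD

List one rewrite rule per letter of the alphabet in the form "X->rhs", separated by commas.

A->B, B->C, C->BD, D->ACD

  step 0 ⇒ step 1: BBD ⇒ C·C·ACD
    B ↦ C
    D ↦ ACD
    A ↦ B  (constrained at step 1)
    C ↦ BD  (constrained at step 1)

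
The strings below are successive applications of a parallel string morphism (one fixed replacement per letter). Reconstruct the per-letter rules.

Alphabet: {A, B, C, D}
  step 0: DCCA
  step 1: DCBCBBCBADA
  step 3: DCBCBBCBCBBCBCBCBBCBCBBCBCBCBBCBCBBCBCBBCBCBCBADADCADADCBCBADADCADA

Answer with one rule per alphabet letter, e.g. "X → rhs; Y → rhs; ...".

  step 0 ⇒ step 1: DCCA ⇒ DC·BCB·BCB·ADA
    A ↦ ADA
    C ↦ BCB
    D ↦ DC
    B ↦ BC  (constrained at step 1)

A->ADA, B->BC, C->BCB, D->DC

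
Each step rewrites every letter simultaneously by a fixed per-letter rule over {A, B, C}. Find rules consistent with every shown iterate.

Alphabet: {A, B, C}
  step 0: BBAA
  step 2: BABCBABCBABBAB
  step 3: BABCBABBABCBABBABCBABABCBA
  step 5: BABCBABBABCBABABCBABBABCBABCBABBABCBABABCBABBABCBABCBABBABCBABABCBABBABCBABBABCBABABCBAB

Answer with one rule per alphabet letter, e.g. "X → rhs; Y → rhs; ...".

  step 2 ⇒ step 3: BABCBABCBABBAB ⇒ BA·BC·BA·B·BA·BC·BA·B·BA·BC·BA·BA·BC·BA
    A ↦ BC
    B ↦ BA
    C ↦ B

A->BC, B->BA, C->B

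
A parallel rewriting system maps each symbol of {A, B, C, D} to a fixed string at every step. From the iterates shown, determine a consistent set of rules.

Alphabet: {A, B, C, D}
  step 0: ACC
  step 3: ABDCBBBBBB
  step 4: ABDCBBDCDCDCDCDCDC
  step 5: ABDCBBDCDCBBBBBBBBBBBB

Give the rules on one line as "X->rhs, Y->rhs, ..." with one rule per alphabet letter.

  step 4 ⇒ step 5: ABDCBBDCDCDCDCDCDC ⇒ AB·DC·B·B·DC·DC·B·B·B·B·B·B·B·B·B·B·B·B
    A ↦ AB
    B ↦ DC
    C ↦ B
    D ↦ B

A->AB, B->DC, C->B, D->B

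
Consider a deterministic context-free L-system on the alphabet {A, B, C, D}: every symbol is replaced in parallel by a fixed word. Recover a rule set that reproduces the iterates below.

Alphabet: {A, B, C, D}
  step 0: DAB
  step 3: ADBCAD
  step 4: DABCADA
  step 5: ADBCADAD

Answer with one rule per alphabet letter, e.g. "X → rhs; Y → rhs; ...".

A->D, B->BC, C->A, D->A

  step 4 ⇒ step 5: DABCADA ⇒ A·D·BC·A·D·A·D
    A ↦ D
    B ↦ BC
    C ↦ A
    D ↦ A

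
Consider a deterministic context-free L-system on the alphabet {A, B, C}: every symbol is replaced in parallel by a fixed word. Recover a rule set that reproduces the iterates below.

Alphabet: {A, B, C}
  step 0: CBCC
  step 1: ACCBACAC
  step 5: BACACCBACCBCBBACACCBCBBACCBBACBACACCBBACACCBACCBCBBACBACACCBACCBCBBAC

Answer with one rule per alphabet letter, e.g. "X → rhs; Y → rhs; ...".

A->B, B->CB, C->AC

  step 0 ⇒ step 1: CBCC ⇒ AC·CB·AC·AC
    B ↦ CB
    C ↦ AC
    A ↦ B  (constrained at step 1)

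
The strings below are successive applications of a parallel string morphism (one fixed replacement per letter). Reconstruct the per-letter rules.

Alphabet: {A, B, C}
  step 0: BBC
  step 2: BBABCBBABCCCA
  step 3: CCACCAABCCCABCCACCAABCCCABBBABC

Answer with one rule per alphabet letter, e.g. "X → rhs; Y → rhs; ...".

A->ABC, B->CCA, C->B

  step 2 ⇒ step 3: BBABCBBABCCCA ⇒ CCA·CCA·ABC·CCA·B·CCA·CCA·ABC·CCA·B·B·B·ABC
    A ↦ ABC
    B ↦ CCA
    C ↦ B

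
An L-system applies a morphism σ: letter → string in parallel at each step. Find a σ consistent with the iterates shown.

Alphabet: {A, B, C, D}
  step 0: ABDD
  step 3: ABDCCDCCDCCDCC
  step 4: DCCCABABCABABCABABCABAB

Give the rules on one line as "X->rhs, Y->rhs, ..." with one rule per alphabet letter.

A->DC, B->C, C->AB, D->C

  step 3 ⇒ step 4: ABDCCDCCDCCDCC ⇒ DC·C·C·AB·AB·C·AB·AB·C·AB·AB·C·AB·AB
    A ↦ DC
    B ↦ C
    C ↦ AB
    D ↦ C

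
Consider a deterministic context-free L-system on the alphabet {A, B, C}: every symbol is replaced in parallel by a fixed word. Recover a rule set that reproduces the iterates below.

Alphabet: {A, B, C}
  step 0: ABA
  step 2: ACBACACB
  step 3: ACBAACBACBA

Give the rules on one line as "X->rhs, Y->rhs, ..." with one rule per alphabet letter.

  step 2 ⇒ step 3: ACBACACB ⇒ AC·B·A·AC·B·AC·B·A
    A ↦ AC
    B ↦ A
    C ↦ B

A->AC, B->A, C->B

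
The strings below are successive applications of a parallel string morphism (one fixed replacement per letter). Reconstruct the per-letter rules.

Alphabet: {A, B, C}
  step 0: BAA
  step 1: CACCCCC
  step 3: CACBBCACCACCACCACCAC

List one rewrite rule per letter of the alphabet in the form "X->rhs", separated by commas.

  step 0 ⇒ step 1: BAA ⇒ CAC·CC·CC
    A ↦ CC
    B ↦ CAC
    C ↦ B  (constrained at step 1)

A->CC, B->CAC, C->B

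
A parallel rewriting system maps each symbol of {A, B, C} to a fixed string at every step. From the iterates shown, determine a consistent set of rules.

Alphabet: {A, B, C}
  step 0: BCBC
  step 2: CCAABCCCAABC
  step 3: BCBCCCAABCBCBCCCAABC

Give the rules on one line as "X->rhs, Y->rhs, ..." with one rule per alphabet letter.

  step 2 ⇒ step 3: CCAABCCCAABC ⇒ BC·BC·C·C·AA·BC·BC·BC·C·C·AA·BC
    A ↦ C
    B ↦ AA
    C ↦ BC

A->C, B->AA, C->BC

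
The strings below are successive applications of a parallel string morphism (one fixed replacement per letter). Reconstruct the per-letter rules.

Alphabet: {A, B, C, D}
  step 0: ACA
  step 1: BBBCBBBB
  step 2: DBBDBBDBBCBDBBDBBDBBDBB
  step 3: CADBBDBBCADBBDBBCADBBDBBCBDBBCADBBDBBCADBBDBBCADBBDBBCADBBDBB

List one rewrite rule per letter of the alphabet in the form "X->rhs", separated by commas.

A->BBB, B->DBB, C->CB, D->CA

  step 2 ⇒ step 3: DBBDBBDBBCBDBBDBBDBBDBB ⇒ CA·DBB·DBB·CA·DBB·DBB·CA·DBB·DBB·CB·DBB·CA·DBB·DBB·CA·DBB·DBB·CA·DBB·DBB·CA·DBB·DBB
    B ↦ DBB
    C ↦ CB
    D ↦ CA
  step 0 ⇒ step 1: ACA ⇒ BBB·CB·BBB
    A ↦ BBB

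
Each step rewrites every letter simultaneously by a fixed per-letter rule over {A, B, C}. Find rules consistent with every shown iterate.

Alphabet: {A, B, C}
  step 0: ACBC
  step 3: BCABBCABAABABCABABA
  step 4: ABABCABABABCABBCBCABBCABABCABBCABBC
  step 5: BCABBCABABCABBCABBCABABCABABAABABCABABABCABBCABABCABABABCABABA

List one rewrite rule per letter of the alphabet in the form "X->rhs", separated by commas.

A->BC, B->AB, C->A

  step 4 ⇒ step 5: ABABCABABABCABBCBCABBCABABCABBCABBC ⇒ BC·AB·BC·AB·A·BC·AB·BC·AB·BC·AB·A·BC·AB·AB·A·AB·A·BC·AB·AB·A·BC·AB·BC·AB·A·BC·AB·AB·A·BC·AB·AB·A
    A ↦ BC
    B ↦ AB
    C ↦ A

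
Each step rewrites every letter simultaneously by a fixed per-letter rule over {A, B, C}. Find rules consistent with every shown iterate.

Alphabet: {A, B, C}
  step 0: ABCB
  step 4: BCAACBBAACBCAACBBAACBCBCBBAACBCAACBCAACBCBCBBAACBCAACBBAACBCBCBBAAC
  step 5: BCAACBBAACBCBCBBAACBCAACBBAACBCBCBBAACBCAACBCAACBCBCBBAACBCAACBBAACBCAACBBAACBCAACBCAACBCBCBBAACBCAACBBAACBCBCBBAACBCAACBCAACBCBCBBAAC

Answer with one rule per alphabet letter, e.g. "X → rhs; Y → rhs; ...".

  step 4 ⇒ step 5: BCAACBBAACBCAACBBAACBCBCBBAACBCAACBCAACBCBCBBAACBCAACBBAACBCBCBBAAC ⇒ BC·AAC·B·B·AAC·BC·BC·B·B·AAC·BC·AAC·B·B·AAC·BC·BC·B·B·AAC·BC·AAC·BC·AAC·BC·BC·B·B·AAC·BC·AAC·B·B·AAC·BC·AAC·B·B·AAC·BC·AAC·BC·AAC·BC·BC·B·B·AAC·BC·AAC·B·B·AAC·BC·BC·B·B·AAC·BC·AAC·BC·AAC·BC·BC·B·B·AAC
    A ↦ B
    B ↦ BC
    C ↦ AAC

A->B, B->BC, C->AAC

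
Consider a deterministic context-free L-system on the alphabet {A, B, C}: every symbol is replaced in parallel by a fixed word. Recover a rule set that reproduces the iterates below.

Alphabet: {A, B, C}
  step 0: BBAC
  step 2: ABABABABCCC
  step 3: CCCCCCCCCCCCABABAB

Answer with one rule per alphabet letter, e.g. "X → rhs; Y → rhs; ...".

A->CC, B->C, C->AB

  step 2 ⇒ step 3: ABABABABCCC ⇒ CC·C·CC·C·CC·C·CC·C·AB·AB·AB
    A ↦ CC
    B ↦ C
    C ↦ AB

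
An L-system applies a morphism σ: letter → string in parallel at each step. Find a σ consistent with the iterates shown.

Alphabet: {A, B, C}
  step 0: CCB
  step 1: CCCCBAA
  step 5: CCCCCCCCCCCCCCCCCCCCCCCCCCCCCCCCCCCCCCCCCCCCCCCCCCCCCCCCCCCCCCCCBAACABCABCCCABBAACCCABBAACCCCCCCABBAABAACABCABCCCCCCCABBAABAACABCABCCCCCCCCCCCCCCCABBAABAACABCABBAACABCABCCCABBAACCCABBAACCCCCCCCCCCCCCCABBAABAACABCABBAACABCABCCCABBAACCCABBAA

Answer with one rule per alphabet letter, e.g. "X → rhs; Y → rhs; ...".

  step 0 ⇒ step 1: CCB ⇒ CC·CC·BAA
    B ↦ BAA
    C ↦ CC
    A ↦ CAB  (constrained at step 1)

A->CAB, B->BAA, C->CC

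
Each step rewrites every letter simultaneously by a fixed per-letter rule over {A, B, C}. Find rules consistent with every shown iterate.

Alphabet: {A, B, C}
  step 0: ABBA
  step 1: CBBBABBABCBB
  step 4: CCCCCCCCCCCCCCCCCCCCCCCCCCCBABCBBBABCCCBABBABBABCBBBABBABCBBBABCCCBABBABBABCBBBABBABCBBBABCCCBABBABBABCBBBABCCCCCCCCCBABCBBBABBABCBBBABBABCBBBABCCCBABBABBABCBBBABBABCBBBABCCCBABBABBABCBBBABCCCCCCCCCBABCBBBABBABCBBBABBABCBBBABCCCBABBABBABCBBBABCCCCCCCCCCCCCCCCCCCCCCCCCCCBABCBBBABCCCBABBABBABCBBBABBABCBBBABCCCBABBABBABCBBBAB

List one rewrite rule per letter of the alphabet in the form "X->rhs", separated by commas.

  step 0 ⇒ step 1: ABBA ⇒ CBB·BAB·BAB·CBB
    A ↦ CBB
    B ↦ BAB
    C ↦ CCC  (constrained at step 1)

A->CBB, B->BAB, C->CCC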